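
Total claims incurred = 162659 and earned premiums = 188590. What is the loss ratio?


Loss ratio = claims / premiums
= 162659 / 188590
= 0.8625


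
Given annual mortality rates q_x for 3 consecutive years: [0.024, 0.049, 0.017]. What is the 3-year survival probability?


p_k = 1 - q_k for each year
Survival = product of (1 - q_k)
= 0.976 * 0.951 * 0.983
= 0.9124


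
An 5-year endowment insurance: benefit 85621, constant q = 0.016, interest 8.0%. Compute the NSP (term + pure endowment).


Term component = 5310.6257
Pure endowment = 5_p_x * v^5 * benefit = 0.922519 * 0.680583 * 85621 = 53757.2459
NSP = 59067.8716


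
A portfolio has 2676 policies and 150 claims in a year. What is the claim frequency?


frequency = claims / policies
= 150 / 2676
= 0.0561


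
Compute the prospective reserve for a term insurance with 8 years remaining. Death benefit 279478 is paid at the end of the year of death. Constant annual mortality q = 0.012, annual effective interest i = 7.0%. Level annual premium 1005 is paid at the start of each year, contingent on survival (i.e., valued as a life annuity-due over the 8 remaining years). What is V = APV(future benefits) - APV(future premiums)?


v = 1/(1+i) = 0.934579
APV(future benefits) per unit = sum_{k=0}^{7} k_p_x * q * v^(k+1) = 0.069011
APV(future benefits) = 279478 * 0.069011 = 19286.951
Life annuity-due factor ä_{x:8} = sum_{k=0}^{7} k_p_x * v^k = 6.153447
APV(future premiums) = 1005 * 6.153447 = 6184.2145
V = 19286.951 - 6184.2145
= 13102.7365


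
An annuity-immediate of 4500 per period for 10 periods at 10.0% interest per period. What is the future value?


FV = PMT * ((1+i)^n - 1) / i
= 4500 * ((1.1)^10 - 1) / 0.1
= 4500 * (2.593742 - 1) / 0.1
= 71718.4107


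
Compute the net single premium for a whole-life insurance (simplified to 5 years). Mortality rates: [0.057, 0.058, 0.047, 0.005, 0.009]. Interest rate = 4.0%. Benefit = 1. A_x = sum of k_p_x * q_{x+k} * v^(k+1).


v = 0.961538
Year 0: k_p_x=1.0, q=0.057, term=0.054808
Year 1: k_p_x=0.943, q=0.058, term=0.050568
Year 2: k_p_x=0.888306, q=0.047, term=0.037116
Year 3: k_p_x=0.846556, q=0.005, term=0.003618
Year 4: k_p_x=0.842323, q=0.009, term=0.006231
A_x = 0.1523


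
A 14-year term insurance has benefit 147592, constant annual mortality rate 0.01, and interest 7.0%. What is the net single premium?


NSP = benefit * sum_{k=0}^{n-1} k_p_x * q * v^(k+1)
With constant q=0.01, v=0.934579
Sum = 0.082886
NSP = 147592 * 0.082886
= 12233.2625


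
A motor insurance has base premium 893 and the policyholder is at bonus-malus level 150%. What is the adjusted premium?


adjusted = base * BM_level / 100
= 893 * 150 / 100
= 893 * 1.5
= 1339.5


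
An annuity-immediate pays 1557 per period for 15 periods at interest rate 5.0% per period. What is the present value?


PV = PMT * (1 - (1+i)^(-n)) / i
= 1557 * (1 - (1+0.05)^(-15)) / 0.05
= 1557 * (1 - 0.481017) / 0.05
= 1557 * 10.379658
= 16161.1276


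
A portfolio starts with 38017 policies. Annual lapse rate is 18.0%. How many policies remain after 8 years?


remaining = initial * (1 - lapse)^years
= 38017 * (1 - 0.18)^8
= 38017 * 0.204414
= 7771.2103


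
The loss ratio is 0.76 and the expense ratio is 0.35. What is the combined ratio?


Combined ratio = loss ratio + expense ratio
= 0.76 + 0.35
= 1.11


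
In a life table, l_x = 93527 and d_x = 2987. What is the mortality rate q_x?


q_x = d_x / l_x
= 2987 / 93527
= 0.0319


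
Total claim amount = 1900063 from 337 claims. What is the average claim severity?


severity = total / number
= 1900063 / 337
= 5638.1691


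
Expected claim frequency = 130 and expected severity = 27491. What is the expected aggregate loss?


E[S] = E[N] * E[X]
= 130 * 27491
= 3.5738e+06


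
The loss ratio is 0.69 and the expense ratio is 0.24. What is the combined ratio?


Combined ratio = loss ratio + expense ratio
= 0.69 + 0.24
= 0.93


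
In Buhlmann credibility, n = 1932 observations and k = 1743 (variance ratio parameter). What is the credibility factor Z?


Z = n / (n + k)
= 1932 / (1932 + 1743)
= 1932 / 3675
= 0.5257


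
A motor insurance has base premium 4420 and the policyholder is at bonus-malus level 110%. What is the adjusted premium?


adjusted = base * BM_level / 100
= 4420 * 110 / 100
= 4420 * 1.1
= 4862.0


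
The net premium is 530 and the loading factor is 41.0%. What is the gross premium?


Gross = net * (1 + loading)
= 530 * (1 + 0.41)
= 530 * 1.41
= 747.3


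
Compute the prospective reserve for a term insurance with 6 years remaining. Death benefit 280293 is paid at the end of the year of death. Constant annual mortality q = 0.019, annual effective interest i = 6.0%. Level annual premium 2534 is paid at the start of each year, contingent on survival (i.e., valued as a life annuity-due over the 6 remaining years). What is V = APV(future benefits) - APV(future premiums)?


v = 1/(1+i) = 0.943396
APV(future benefits) per unit = sum_{k=0}^{5} k_p_x * q * v^(k+1) = 0.089392
APV(future benefits) = 280293 * 0.089392 = 25055.9797
Life annuity-due factor ä_{x:6} = sum_{k=0}^{5} k_p_x * v^k = 4.987138
APV(future premiums) = 2534 * 4.987138 = 12637.4081
V = 25055.9797 - 12637.4081
= 12418.5715


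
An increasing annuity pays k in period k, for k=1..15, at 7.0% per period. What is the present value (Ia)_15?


(Ia)_n = sum_{k=1}^{n} k * v^k, v = 1/(1+i)
v = 0.934579
Sum computed term by term:
(Ia)_15 = 61.554


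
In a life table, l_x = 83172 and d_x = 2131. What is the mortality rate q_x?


q_x = d_x / l_x
= 2131 / 83172
= 0.0256


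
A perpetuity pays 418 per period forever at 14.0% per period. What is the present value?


PV = PMT / i
= 418 / 0.14
= 2985.7143


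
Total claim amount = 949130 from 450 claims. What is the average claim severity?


severity = total / number
= 949130 / 450
= 2109.1778


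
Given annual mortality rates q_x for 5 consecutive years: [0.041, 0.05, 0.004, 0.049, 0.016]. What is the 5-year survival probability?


p_k = 1 - q_k for each year
Survival = product of (1 - q_k)
= 0.959 * 0.95 * 0.996 * 0.951 * 0.984
= 0.8491


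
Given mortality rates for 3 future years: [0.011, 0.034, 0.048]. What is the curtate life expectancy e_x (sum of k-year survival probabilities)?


e_x = sum_{k=1}^{n} k_p_x
k_p_x values:
  1_p_x = 0.989
  2_p_x = 0.955374
  3_p_x = 0.909516
e_x = 2.8539


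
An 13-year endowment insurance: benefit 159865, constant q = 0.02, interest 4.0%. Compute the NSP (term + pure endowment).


Term component = 28676.8545
Pure endowment = 13_p_x * v^13 * benefit = 0.769022 * 0.600574 * 159865 = 73834.4366
NSP = 102511.291


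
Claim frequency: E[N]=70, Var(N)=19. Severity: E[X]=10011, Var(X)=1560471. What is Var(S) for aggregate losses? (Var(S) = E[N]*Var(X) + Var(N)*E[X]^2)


Var(S) = E[N]*Var(X) + Var(N)*E[X]^2
= 70*1560471 + 19*10011^2
= 109232970 + 1904182299
= 2.0134e+09


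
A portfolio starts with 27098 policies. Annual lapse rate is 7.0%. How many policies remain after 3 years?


remaining = initial * (1 - lapse)^years
= 27098 * (1 - 0.07)^3
= 27098 * 0.804357
= 21796.466


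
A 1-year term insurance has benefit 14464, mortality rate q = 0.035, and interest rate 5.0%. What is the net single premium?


NSP = benefit * q * v
v = 1/(1+i) = 0.952381
NSP = 14464 * 0.035 * 0.952381
= 482.1333


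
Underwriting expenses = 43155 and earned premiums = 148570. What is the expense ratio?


Expense ratio = expenses / premiums
= 43155 / 148570
= 0.2905


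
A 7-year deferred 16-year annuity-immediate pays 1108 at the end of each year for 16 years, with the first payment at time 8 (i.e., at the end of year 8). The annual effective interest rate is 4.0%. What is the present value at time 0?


PV at time 7 of the 16-year annuity-immediate:
a_n = 1108 * (1-(1+0.04)^(-16))/0.04 = 12910.7435
Discount back 7 years to time 0:
PV = 12910.7435 * (1+0.04)^(-7)
= 12910.7435 * 0.759918
= 9811.104


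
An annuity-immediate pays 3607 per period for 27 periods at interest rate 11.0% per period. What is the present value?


PV = PMT * (1 - (1+i)^(-n)) / i
= 3607 * (1 - (1+0.11)^(-27)) / 0.11
= 3607 * (1 - 0.059742) / 0.11
= 3607 * 8.5478
= 30831.9154


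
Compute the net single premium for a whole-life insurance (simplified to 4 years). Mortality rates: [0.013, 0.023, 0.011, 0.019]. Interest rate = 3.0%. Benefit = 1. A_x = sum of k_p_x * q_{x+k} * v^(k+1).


v = 0.970874
Year 0: k_p_x=1.0, q=0.013, term=0.012621
Year 1: k_p_x=0.987, q=0.023, term=0.021398
Year 2: k_p_x=0.964299, q=0.011, term=0.009707
Year 3: k_p_x=0.953692, q=0.019, term=0.0161
A_x = 0.0598


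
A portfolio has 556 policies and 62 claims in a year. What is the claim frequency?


frequency = claims / policies
= 62 / 556
= 0.1115


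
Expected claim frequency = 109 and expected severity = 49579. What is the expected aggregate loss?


E[S] = E[N] * E[X]
= 109 * 49579
= 5.4041e+06


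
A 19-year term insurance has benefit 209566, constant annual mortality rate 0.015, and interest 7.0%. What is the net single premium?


NSP = benefit * sum_{k=0}^{n-1} k_p_x * q * v^(k+1)
With constant q=0.015, v=0.934579
Sum = 0.139855
NSP = 209566 * 0.139855
= 29308.8013


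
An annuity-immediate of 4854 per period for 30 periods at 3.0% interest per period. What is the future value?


FV = PMT * ((1+i)^n - 1) / i
= 4854 * ((1.03)^30 - 1) / 0.03
= 4854 * (2.427262 - 1) / 0.03
= 230931.0678


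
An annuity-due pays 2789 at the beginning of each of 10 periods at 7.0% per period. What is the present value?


PV_due = PMT * (1-(1+i)^(-n))/i * (1+i)
PV_immediate = 19588.7689
PV_due = 19588.7689 * 1.07
= 20959.9827


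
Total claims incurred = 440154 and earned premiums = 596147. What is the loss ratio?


Loss ratio = claims / premiums
= 440154 / 596147
= 0.7383


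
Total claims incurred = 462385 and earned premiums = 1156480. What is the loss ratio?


Loss ratio = claims / premiums
= 462385 / 1156480
= 0.3998


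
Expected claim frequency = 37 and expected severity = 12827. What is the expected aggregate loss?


E[S] = E[N] * E[X]
= 37 * 12827
= 474599


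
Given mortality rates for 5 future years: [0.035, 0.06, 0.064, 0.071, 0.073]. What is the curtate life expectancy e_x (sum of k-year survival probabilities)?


e_x = sum_{k=1}^{n} k_p_x
k_p_x values:
  1_p_x = 0.965
  2_p_x = 0.9071
  3_p_x = 0.849046
  4_p_x = 0.788763
  5_p_x = 0.731184
e_x = 4.2411


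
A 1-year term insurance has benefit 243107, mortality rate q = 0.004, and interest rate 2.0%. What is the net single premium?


NSP = benefit * q * v
v = 1/(1+i) = 0.980392
NSP = 243107 * 0.004 * 0.980392
= 953.3608


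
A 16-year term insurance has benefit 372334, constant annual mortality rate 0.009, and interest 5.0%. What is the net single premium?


NSP = benefit * sum_{k=0}^{n-1} k_p_x * q * v^(k+1)
With constant q=0.009, v=0.952381
Sum = 0.092072
NSP = 372334 * 0.092072
= 34281.6637


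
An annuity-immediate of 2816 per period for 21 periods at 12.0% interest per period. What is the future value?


FV = PMT * ((1+i)^n - 1) / i
= 2816 * ((1.12)^21 - 1) / 0.12
= 2816 * (10.803848 - 1) / 0.12
= 230063.6393


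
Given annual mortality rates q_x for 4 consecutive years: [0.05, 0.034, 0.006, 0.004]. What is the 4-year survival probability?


p_k = 1 - q_k for each year
Survival = product of (1 - q_k)
= 0.95 * 0.966 * 0.994 * 0.996
= 0.9085


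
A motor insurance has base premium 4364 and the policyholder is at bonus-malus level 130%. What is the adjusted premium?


adjusted = base * BM_level / 100
= 4364 * 130 / 100
= 4364 * 1.3
= 5673.2


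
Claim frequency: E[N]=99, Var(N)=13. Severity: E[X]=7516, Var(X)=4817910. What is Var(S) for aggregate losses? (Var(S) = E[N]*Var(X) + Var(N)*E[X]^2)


Var(S) = E[N]*Var(X) + Var(N)*E[X]^2
= 99*4817910 + 13*7516^2
= 476973090 + 734373328
= 1.2113e+09


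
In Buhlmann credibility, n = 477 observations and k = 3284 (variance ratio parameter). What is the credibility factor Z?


Z = n / (n + k)
= 477 / (477 + 3284)
= 477 / 3761
= 0.1268


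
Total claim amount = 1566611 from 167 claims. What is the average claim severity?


severity = total / number
= 1566611 / 167
= 9380.9042


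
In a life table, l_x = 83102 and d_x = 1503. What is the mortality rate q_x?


q_x = d_x / l_x
= 1503 / 83102
= 0.0181


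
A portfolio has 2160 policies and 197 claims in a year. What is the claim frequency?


frequency = claims / policies
= 197 / 2160
= 0.0912


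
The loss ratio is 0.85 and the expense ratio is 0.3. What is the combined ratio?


Combined ratio = loss ratio + expense ratio
= 0.85 + 0.3
= 1.15


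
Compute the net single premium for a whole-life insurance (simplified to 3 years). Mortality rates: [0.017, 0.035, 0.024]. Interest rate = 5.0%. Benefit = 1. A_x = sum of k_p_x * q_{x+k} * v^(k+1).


v = 0.952381
Year 0: k_p_x=1.0, q=0.017, term=0.01619
Year 1: k_p_x=0.983, q=0.035, term=0.031206
Year 2: k_p_x=0.948595, q=0.024, term=0.019666
A_x = 0.0671


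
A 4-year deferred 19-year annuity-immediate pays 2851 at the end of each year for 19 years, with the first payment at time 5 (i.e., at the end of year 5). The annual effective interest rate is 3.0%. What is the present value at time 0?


PV at time 4 of the 19-year annuity-immediate:
a_n = 2851 * (1-(1+0.03)^(-19))/0.03 = 40837.1513
Discount back 4 years to time 0:
PV = 40837.1513 * (1+0.03)^(-4)
= 40837.1513 * 0.888487
= 36283.28


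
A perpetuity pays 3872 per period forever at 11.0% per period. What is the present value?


PV = PMT / i
= 3872 / 0.11
= 35200.0


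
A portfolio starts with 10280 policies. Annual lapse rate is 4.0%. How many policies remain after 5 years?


remaining = initial * (1 - lapse)^years
= 10280 * (1 - 0.04)^5
= 10280 * 0.815373
= 8382.0313


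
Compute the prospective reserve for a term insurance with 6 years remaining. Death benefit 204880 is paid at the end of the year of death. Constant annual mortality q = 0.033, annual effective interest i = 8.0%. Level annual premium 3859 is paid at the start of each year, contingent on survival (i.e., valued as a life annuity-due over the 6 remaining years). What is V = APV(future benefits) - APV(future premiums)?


v = 1/(1+i) = 0.925926
APV(future benefits) per unit = sum_{k=0}^{5} k_p_x * q * v^(k+1) = 0.141565
APV(future benefits) = 204880 * 0.141565 = 29003.7848
Life annuity-due factor ä_{x:6} = sum_{k=0}^{5} k_p_x * v^k = 4.633028
APV(future premiums) = 3859 * 4.633028 = 17878.8551
V = 29003.7848 - 17878.8551
= 11124.9298


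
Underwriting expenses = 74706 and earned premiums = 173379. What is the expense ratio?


Expense ratio = expenses / premiums
= 74706 / 173379
= 0.4309


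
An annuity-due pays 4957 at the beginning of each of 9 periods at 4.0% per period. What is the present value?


PV_due = PMT * (1-(1+i)^(-n))/i * (1+i)
PV_immediate = 36856.9388
PV_due = 36856.9388 * 1.04
= 38331.2163


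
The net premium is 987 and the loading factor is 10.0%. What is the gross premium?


Gross = net * (1 + loading)
= 987 * (1 + 0.1)
= 987 * 1.1
= 1085.7


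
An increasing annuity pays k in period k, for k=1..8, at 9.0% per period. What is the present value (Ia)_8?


(Ia)_n = sum_{k=1}^{n} k * v^k, v = 1/(1+i)
v = 0.917431
Sum computed term by term:
(Ia)_8 = 22.4225


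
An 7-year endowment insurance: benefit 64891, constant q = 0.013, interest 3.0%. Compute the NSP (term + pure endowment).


Term component = 5062.9864
Pure endowment = 7_p_x * v^7 * benefit = 0.912473 * 0.813092 * 64891 = 48144.1987
NSP = 53207.1851


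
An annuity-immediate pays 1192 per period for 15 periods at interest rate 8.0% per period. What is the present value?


PV = PMT * (1 - (1+i)^(-n)) / i
= 1192 * (1 - (1+0.08)^(-15)) / 0.08
= 1192 * (1 - 0.315242) / 0.08
= 1192 * 8.559479
= 10202.8986


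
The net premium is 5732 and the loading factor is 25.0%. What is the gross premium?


Gross = net * (1 + loading)
= 5732 * (1 + 0.25)
= 5732 * 1.25
= 7165.0


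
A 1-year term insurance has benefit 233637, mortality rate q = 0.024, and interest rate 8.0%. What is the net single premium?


NSP = benefit * q * v
v = 1/(1+i) = 0.925926
NSP = 233637 * 0.024 * 0.925926
= 5191.9333


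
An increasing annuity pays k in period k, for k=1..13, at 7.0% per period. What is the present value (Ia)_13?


(Ia)_n = sum_{k=1}^{n} k * v^k, v = 1/(1+i)
v = 0.934579
Sum computed term by term:
(Ia)_13 = 50.6878


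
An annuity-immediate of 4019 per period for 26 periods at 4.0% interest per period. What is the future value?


FV = PMT * ((1+i)^n - 1) / i
= 4019 * ((1.04)^26 - 1) / 0.04
= 4019 * (2.77247 - 1) / 0.04
= 178088.9016


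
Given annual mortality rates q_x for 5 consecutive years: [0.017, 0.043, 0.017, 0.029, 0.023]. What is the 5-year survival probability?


p_k = 1 - q_k for each year
Survival = product of (1 - q_k)
= 0.983 * 0.957 * 0.983 * 0.971 * 0.977
= 0.8773


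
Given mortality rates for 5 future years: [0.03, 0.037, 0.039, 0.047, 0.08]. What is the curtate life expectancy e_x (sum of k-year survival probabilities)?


e_x = sum_{k=1}^{n} k_p_x
k_p_x values:
  1_p_x = 0.97
  2_p_x = 0.93411
  3_p_x = 0.89768
  4_p_x = 0.855489
  5_p_x = 0.78705
e_x = 4.4443


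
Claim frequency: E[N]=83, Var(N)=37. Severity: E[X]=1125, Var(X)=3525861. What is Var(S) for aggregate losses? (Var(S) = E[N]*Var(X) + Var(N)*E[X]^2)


Var(S) = E[N]*Var(X) + Var(N)*E[X]^2
= 83*3525861 + 37*1125^2
= 292646463 + 46828125
= 3.3947e+08


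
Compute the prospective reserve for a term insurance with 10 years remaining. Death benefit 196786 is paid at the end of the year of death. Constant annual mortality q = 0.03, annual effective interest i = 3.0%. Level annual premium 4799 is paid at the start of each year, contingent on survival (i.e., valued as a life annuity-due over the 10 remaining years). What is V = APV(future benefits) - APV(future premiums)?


v = 1/(1+i) = 0.970874
APV(future benefits) per unit = sum_{k=0}^{9} k_p_x * q * v^(k+1) = 0.225644
APV(future benefits) = 196786 * 0.225644 = 44403.5009
Life annuity-due factor ä_{x:10} = sum_{k=0}^{9} k_p_x * v^k = 7.747097
APV(future premiums) = 4799 * 7.747097 = 37178.3177
V = 44403.5009 - 37178.3177
= 7225.1832


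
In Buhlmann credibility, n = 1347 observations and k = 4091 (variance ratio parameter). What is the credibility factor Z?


Z = n / (n + k)
= 1347 / (1347 + 4091)
= 1347 / 5438
= 0.2477


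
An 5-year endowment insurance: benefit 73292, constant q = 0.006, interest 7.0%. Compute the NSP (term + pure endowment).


Term component = 1783.0107
Pure endowment = 5_p_x * v^5 * benefit = 0.970358 * 0.712986 * 73292 = 50707.1973
NSP = 52490.208


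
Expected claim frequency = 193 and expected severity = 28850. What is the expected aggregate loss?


E[S] = E[N] * E[X]
= 193 * 28850
= 5.5680e+06


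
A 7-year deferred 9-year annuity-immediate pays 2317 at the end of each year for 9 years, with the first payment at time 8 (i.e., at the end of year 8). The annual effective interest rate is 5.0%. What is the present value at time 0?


PV at time 7 of the 9-year annuity-immediate:
a_n = 2317 * (1-(1+0.05)^(-9))/0.05 = 16468.8228
Discount back 7 years to time 0:
PV = 16468.8228 * (1+0.05)^(-7)
= 16468.8228 * 0.710681
= 11704.0849


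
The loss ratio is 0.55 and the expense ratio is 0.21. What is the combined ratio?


Combined ratio = loss ratio + expense ratio
= 0.55 + 0.21
= 0.76


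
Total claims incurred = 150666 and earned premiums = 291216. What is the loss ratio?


Loss ratio = claims / premiums
= 150666 / 291216
= 0.5174


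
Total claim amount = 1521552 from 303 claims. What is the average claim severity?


severity = total / number
= 1521552 / 303
= 5021.6238


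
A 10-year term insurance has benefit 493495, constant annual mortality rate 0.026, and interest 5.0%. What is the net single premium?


NSP = benefit * sum_{k=0}^{n-1} k_p_x * q * v^(k+1)
With constant q=0.026, v=0.952381
Sum = 0.180723
NSP = 493495 * 0.180723
= 89185.7993


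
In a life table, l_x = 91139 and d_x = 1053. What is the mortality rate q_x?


q_x = d_x / l_x
= 1053 / 91139
= 0.0116


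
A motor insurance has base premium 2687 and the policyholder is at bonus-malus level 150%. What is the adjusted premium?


adjusted = base * BM_level / 100
= 2687 * 150 / 100
= 2687 * 1.5
= 4030.5


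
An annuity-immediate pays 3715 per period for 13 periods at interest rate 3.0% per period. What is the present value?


PV = PMT * (1 - (1+i)^(-n)) / i
= 3715 * (1 - (1+0.03)^(-13)) / 0.03
= 3715 * (1 - 0.680951) / 0.03
= 3715 * 10.634955
= 39508.8591


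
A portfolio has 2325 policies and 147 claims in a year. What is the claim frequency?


frequency = claims / policies
= 147 / 2325
= 0.0632


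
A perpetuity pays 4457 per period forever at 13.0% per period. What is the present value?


PV = PMT / i
= 4457 / 0.13
= 34284.6154


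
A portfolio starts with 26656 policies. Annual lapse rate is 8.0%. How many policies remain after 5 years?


remaining = initial * (1 - lapse)^years
= 26656 * (1 - 0.08)^5
= 26656 * 0.659082
= 17568.4771


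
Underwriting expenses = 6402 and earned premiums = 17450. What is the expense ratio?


Expense ratio = expenses / premiums
= 6402 / 17450
= 0.3669


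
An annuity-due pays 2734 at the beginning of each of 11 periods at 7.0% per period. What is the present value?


PV_due = PMT * (1-(1+i)^(-n))/i * (1+i)
PV_immediate = 20501.3756
PV_due = 20501.3756 * 1.07
= 21936.4719


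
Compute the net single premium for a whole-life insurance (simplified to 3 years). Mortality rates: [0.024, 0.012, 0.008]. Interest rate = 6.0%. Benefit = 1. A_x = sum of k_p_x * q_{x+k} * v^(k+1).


v = 0.943396
Year 0: k_p_x=1.0, q=0.024, term=0.022642
Year 1: k_p_x=0.976, q=0.012, term=0.010424
Year 2: k_p_x=0.964288, q=0.008, term=0.006477
A_x = 0.0395


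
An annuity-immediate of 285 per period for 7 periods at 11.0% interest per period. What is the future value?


FV = PMT * ((1+i)^n - 1) / i
= 285 * ((1.11)^7 - 1) / 0.11
= 285 * (2.07616 - 1) / 0.11
= 2788.2331


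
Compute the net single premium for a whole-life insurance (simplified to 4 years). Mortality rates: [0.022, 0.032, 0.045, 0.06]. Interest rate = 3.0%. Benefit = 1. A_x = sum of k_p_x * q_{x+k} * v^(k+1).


v = 0.970874
Year 0: k_p_x=1.0, q=0.022, term=0.021359
Year 1: k_p_x=0.978, q=0.032, term=0.029499
Year 2: k_p_x=0.946704, q=0.045, term=0.038987
Year 3: k_p_x=0.904102, q=0.06, term=0.048197
A_x = 0.138


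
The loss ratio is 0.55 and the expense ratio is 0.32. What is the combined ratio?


Combined ratio = loss ratio + expense ratio
= 0.55 + 0.32
= 0.87


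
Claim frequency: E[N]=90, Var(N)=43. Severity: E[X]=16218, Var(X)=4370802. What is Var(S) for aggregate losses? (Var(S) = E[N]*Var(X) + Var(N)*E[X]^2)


Var(S) = E[N]*Var(X) + Var(N)*E[X]^2
= 90*4370802 + 43*16218^2
= 393372180 + 11310011532
= 1.1703e+10


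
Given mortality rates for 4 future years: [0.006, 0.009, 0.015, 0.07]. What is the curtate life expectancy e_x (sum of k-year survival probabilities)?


e_x = sum_{k=1}^{n} k_p_x
k_p_x values:
  1_p_x = 0.994
  2_p_x = 0.985054
  3_p_x = 0.970278
  4_p_x = 0.902359
e_x = 3.8517


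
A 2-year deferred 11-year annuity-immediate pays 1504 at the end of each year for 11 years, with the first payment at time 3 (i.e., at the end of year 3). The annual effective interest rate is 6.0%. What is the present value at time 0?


PV at time 2 of the 11-year annuity-immediate:
a_n = 1504 * (1-(1+0.06)^(-11))/0.06 = 11861.8594
Discount back 2 years to time 0:
PV = 11861.8594 * (1+0.06)^(-2)
= 11861.8594 * 0.889996
= 10557.0126


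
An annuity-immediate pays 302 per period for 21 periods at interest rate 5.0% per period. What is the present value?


PV = PMT * (1 - (1+i)^(-n)) / i
= 302 * (1 - (1+0.05)^(-21)) / 0.05
= 302 * (1 - 0.358942) / 0.05
= 302 * 12.821153
= 3871.9881


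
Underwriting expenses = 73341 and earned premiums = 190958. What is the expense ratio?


Expense ratio = expenses / premiums
= 73341 / 190958
= 0.3841


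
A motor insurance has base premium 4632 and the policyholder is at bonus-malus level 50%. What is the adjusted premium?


adjusted = base * BM_level / 100
= 4632 * 50 / 100
= 4632 * 0.5
= 2316.0


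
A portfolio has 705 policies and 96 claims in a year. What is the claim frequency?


frequency = claims / policies
= 96 / 705
= 0.1362


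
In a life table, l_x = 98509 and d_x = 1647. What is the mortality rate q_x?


q_x = d_x / l_x
= 1647 / 98509
= 0.0167


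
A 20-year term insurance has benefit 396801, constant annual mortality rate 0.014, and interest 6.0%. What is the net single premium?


NSP = benefit * sum_{k=0}^{n-1} k_p_x * q * v^(k+1)
With constant q=0.014, v=0.943396
Sum = 0.144694
NSP = 396801 * 0.144694
= 57414.551


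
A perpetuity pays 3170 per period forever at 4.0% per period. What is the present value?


PV = PMT / i
= 3170 / 0.04
= 79250.0


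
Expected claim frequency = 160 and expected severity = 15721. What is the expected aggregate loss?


E[S] = E[N] * E[X]
= 160 * 15721
= 2.5154e+06


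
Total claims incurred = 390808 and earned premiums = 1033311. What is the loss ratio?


Loss ratio = claims / premiums
= 390808 / 1033311
= 0.3782


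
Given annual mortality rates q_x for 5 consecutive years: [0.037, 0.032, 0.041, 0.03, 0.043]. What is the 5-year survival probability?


p_k = 1 - q_k for each year
Survival = product of (1 - q_k)
= 0.963 * 0.968 * 0.959 * 0.97 * 0.957
= 0.8299


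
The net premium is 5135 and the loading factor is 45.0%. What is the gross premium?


Gross = net * (1 + loading)
= 5135 * (1 + 0.45)
= 5135 * 1.45
= 7445.75


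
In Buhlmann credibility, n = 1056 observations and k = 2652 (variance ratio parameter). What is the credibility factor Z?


Z = n / (n + k)
= 1056 / (1056 + 2652)
= 1056 / 3708
= 0.2848


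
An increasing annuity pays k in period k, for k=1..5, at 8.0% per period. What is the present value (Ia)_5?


(Ia)_n = sum_{k=1}^{n} k * v^k, v = 1/(1+i)
v = 0.925926
Sum computed term by term:
(Ia)_5 = 11.3651


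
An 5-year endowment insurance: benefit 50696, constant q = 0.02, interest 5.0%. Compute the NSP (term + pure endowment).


Term component = 4225.9375
Pure endowment = 5_p_x * v^5 * benefit = 0.903921 * 0.783526 * 50696 = 35905.2188
NSP = 40131.1563


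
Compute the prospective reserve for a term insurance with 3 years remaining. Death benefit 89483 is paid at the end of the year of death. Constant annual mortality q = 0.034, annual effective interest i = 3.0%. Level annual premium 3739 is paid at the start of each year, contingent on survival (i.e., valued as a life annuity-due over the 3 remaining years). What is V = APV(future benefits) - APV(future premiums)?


v = 1/(1+i) = 0.970874
APV(future benefits) per unit = sum_{k=0}^{2} k_p_x * q * v^(k+1) = 0.093003
APV(future benefits) = 89483 * 0.093003 = 8322.2149
Life annuity-due factor ä_{x:3} = sum_{k=0}^{2} k_p_x * v^k = 2.817453
APV(future premiums) = 3739 * 2.817453 = 10534.4572
V = 8322.2149 - 10534.4572
= -2212.2423


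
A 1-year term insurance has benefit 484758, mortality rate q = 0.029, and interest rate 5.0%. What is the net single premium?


NSP = benefit * q * v
v = 1/(1+i) = 0.952381
NSP = 484758 * 0.029 * 0.952381
= 13388.5543


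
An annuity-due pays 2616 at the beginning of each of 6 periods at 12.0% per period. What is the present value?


PV_due = PMT * (1-(1+i)^(-n))/i * (1+i)
PV_immediate = 10755.4416
PV_due = 10755.4416 * 1.12
= 12046.0945


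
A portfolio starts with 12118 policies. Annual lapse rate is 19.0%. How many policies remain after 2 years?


remaining = initial * (1 - lapse)^years
= 12118 * (1 - 0.19)^2
= 12118 * 0.6561
= 7950.6198


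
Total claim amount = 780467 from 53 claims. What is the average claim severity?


severity = total / number
= 780467 / 53
= 14725.7925


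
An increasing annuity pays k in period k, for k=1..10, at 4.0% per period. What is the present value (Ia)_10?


(Ia)_n = sum_{k=1}^{n} k * v^k, v = 1/(1+i)
v = 0.961538
Sum computed term by term:
(Ia)_10 = 41.9922


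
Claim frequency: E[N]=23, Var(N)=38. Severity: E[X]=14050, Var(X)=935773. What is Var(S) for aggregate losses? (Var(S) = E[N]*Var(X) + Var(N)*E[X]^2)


Var(S) = E[N]*Var(X) + Var(N)*E[X]^2
= 23*935773 + 38*14050^2
= 21522779 + 7501295000
= 7.5228e+09


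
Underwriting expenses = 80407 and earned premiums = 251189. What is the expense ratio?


Expense ratio = expenses / premiums
= 80407 / 251189
= 0.3201


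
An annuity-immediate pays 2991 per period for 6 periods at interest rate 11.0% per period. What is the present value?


PV = PMT * (1 - (1+i)^(-n)) / i
= 2991 * (1 - (1+0.11)^(-6)) / 0.11
= 2991 * (1 - 0.534641) / 0.11
= 2991 * 4.230538
= 12653.5387


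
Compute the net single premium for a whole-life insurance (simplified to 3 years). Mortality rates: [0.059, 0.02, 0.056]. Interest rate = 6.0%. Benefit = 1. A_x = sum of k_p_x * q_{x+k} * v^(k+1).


v = 0.943396
Year 0: k_p_x=1.0, q=0.059, term=0.05566
Year 1: k_p_x=0.941, q=0.02, term=0.01675
Year 2: k_p_x=0.92218, q=0.056, term=0.04336
A_x = 0.1158


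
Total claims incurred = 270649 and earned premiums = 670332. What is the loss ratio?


Loss ratio = claims / premiums
= 270649 / 670332
= 0.4038


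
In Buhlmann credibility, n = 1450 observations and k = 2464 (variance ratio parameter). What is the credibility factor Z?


Z = n / (n + k)
= 1450 / (1450 + 2464)
= 1450 / 3914
= 0.3705


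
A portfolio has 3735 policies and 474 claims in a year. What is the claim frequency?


frequency = claims / policies
= 474 / 3735
= 0.1269


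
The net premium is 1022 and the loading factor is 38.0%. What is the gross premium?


Gross = net * (1 + loading)
= 1022 * (1 + 0.38)
= 1022 * 1.38
= 1410.36


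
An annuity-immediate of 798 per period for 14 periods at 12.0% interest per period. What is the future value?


FV = PMT * ((1+i)^n - 1) / i
= 798 * ((1.12)^14 - 1) / 0.12
= 798 * (4.887112 - 1) / 0.12
= 25849.2967


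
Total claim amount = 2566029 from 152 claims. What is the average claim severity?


severity = total / number
= 2566029 / 152
= 16881.7697


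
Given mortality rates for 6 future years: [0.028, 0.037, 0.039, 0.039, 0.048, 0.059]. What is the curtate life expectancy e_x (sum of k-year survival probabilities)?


e_x = sum_{k=1}^{n} k_p_x
k_p_x values:
  1_p_x = 0.972
  2_p_x = 0.936036
  3_p_x = 0.899531
  4_p_x = 0.864449
  5_p_x = 0.822955
  6_p_x = 0.774401
e_x = 5.2694


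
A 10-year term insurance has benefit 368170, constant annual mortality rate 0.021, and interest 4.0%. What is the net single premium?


NSP = benefit * sum_{k=0}^{n-1} k_p_x * q * v^(k+1)
With constant q=0.021, v=0.961538
Sum = 0.156165
NSP = 368170 * 0.156165
= 57495.1988


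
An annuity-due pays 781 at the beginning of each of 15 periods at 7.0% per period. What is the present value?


PV_due = PMT * (1-(1+i)^(-n))/i * (1+i)
PV_immediate = 7113.2808
PV_due = 7113.2808 * 1.07
= 7611.2105


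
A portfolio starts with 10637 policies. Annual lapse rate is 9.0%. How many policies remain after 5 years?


remaining = initial * (1 - lapse)^years
= 10637 * (1 - 0.09)^5
= 10637 * 0.624032
= 6637.8299


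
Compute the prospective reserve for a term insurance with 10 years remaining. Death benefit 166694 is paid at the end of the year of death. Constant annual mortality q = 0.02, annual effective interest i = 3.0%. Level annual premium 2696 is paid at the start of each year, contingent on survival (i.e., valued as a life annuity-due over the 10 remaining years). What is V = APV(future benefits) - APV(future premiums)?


v = 1/(1+i) = 0.970874
APV(future benefits) per unit = sum_{k=0}^{9} k_p_x * q * v^(k+1) = 0.156808
APV(future benefits) = 166694 * 0.156808 = 26139.0259
Life annuity-due factor ä_{x:10} = sum_{k=0}^{9} k_p_x * v^k = 8.075635
APV(future premiums) = 2696 * 8.075635 = 21771.9108
V = 26139.0259 - 21771.9108
= 4367.115


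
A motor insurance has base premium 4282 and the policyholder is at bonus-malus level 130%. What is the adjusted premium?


adjusted = base * BM_level / 100
= 4282 * 130 / 100
= 4282 * 1.3
= 5566.6


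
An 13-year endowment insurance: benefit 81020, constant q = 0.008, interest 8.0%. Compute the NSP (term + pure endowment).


Term component = 4925.7206
Pure endowment = 13_p_x * v^13 * benefit = 0.900848 * 0.367698 * 81020 = 26837.0735
NSP = 31762.7941


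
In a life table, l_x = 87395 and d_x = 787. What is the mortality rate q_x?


q_x = d_x / l_x
= 787 / 87395
= 0.009


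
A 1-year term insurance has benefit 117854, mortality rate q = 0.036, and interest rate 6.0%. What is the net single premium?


NSP = benefit * q * v
v = 1/(1+i) = 0.943396
NSP = 117854 * 0.036 * 0.943396
= 4002.5887


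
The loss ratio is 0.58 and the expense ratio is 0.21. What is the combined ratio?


Combined ratio = loss ratio + expense ratio
= 0.58 + 0.21
= 0.79


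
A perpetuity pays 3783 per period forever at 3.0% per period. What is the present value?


PV = PMT / i
= 3783 / 0.03
= 126100.0


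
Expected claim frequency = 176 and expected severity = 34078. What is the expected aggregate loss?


E[S] = E[N] * E[X]
= 176 * 34078
= 5.9977e+06


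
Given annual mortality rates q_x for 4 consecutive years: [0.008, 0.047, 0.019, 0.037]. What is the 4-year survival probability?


p_k = 1 - q_k for each year
Survival = product of (1 - q_k)
= 0.992 * 0.953 * 0.981 * 0.963
= 0.8931


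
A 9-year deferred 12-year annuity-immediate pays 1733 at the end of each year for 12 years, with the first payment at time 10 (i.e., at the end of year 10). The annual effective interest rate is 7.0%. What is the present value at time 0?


PV at time 9 of the 12-year annuity-immediate:
a_n = 1733 * (1-(1+0.07)^(-12))/0.07 = 13764.6754
Discount back 9 years to time 0:
PV = 13764.6754 * (1+0.07)^(-9)
= 13764.6754 * 0.543934
= 7487.0714


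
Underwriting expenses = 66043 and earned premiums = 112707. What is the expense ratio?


Expense ratio = expenses / premiums
= 66043 / 112707
= 0.586


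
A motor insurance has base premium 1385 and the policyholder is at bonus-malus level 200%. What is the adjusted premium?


adjusted = base * BM_level / 100
= 1385 * 200 / 100
= 1385 * 2.0
= 2770.0


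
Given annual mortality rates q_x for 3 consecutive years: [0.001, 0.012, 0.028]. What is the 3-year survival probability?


p_k = 1 - q_k for each year
Survival = product of (1 - q_k)
= 0.999 * 0.988 * 0.972
= 0.9594


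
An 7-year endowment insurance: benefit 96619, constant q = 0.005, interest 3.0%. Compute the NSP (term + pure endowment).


Term component = 2966.8018
Pure endowment = 7_p_x * v^7 * benefit = 0.965521 * 0.813092 * 96619 = 75851.3877
NSP = 78818.1894


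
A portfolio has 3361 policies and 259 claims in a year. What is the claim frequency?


frequency = claims / policies
= 259 / 3361
= 0.0771


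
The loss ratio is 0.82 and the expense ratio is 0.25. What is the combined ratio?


Combined ratio = loss ratio + expense ratio
= 0.82 + 0.25
= 1.07


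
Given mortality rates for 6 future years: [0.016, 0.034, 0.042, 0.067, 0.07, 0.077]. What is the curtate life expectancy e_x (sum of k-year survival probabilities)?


e_x = sum_{k=1}^{n} k_p_x
k_p_x values:
  1_p_x = 0.984
  2_p_x = 0.950544
  3_p_x = 0.910621
  4_p_x = 0.84961
  5_p_x = 0.790137
  6_p_x = 0.729296
e_x = 5.2142


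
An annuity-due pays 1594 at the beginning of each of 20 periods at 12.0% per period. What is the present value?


PV_due = PMT * (1-(1+i)^(-n))/i * (1+i)
PV_immediate = 11906.2931
PV_due = 11906.2931 * 1.12
= 13335.0483


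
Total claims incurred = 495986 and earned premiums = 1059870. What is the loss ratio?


Loss ratio = claims / premiums
= 495986 / 1059870
= 0.468


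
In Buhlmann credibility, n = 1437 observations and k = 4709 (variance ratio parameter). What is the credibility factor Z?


Z = n / (n + k)
= 1437 / (1437 + 4709)
= 1437 / 6146
= 0.2338


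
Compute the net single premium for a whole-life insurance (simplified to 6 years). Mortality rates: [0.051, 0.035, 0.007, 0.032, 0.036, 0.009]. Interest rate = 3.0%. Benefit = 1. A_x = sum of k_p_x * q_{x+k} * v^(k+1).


v = 0.970874
Year 0: k_p_x=1.0, q=0.051, term=0.049515
Year 1: k_p_x=0.949, q=0.035, term=0.031308
Year 2: k_p_x=0.915785, q=0.007, term=0.005867
Year 3: k_p_x=0.909375, q=0.032, term=0.025855
Year 4: k_p_x=0.880275, q=0.036, term=0.027336
Year 5: k_p_x=0.848585, q=0.009, term=0.006396
A_x = 0.1463


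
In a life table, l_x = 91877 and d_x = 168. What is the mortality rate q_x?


q_x = d_x / l_x
= 168 / 91877
= 0.0018


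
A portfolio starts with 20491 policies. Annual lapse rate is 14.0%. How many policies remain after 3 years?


remaining = initial * (1 - lapse)^years
= 20491 * (1 - 0.14)^3
= 20491 * 0.636056
= 13033.4235


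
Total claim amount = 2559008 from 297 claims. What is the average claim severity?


severity = total / number
= 2559008 / 297
= 8616.1886


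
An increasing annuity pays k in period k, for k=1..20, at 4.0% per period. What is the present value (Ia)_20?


(Ia)_n = sum_{k=1}^{n} k * v^k, v = 1/(1+i)
v = 0.961538
Sum computed term by term:
(Ia)_20 = 125.155


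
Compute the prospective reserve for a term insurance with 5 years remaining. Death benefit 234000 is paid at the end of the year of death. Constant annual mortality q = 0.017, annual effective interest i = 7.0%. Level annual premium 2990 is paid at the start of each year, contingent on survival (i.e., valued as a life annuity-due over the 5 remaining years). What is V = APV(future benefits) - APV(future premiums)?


v = 1/(1+i) = 0.934579
APV(future benefits) per unit = sum_{k=0}^{4} k_p_x * q * v^(k+1) = 0.067529
APV(future benefits) = 234000 * 0.067529 = 15801.8893
Life annuity-due factor ä_{x:5} = sum_{k=0}^{4} k_p_x * v^k = 4.250382
APV(future premiums) = 2990 * 4.250382 = 12708.6437
V = 15801.8893 - 12708.6437
= 3093.2457


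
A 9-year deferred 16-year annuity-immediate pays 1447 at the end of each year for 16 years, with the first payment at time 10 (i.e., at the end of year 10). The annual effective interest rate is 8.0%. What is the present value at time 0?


PV at time 9 of the 16-year annuity-immediate:
a_n = 1447 * (1-(1+0.08)^(-16))/0.08 = 12807.9312
Discount back 9 years to time 0:
PV = 12807.9312 * (1+0.08)^(-9)
= 12807.9312 * 0.500249
= 6407.1543


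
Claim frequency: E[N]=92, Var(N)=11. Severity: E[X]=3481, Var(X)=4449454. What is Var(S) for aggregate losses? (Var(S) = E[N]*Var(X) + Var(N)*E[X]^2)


Var(S) = E[N]*Var(X) + Var(N)*E[X]^2
= 92*4449454 + 11*3481^2
= 409349768 + 133290971
= 5.4264e+08


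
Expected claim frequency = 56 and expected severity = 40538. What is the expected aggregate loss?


E[S] = E[N] * E[X]
= 56 * 40538
= 2.2701e+06


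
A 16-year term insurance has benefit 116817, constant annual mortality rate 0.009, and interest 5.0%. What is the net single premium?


NSP = benefit * sum_{k=0}^{n-1} k_p_x * q * v^(k+1)
With constant q=0.009, v=0.952381
Sum = 0.092072
NSP = 116817 * 0.092072
= 10755.6149


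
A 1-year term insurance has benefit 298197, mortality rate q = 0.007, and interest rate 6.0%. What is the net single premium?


NSP = benefit * q * v
v = 1/(1+i) = 0.943396
NSP = 298197 * 0.007 * 0.943396
= 1969.2255


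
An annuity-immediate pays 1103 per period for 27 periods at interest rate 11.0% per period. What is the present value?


PV = PMT * (1 - (1+i)^(-n)) / i
= 1103 * (1 - (1+0.11)^(-27)) / 0.11
= 1103 * (1 - 0.059742) / 0.11
= 1103 * 8.5478
= 9428.2237
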